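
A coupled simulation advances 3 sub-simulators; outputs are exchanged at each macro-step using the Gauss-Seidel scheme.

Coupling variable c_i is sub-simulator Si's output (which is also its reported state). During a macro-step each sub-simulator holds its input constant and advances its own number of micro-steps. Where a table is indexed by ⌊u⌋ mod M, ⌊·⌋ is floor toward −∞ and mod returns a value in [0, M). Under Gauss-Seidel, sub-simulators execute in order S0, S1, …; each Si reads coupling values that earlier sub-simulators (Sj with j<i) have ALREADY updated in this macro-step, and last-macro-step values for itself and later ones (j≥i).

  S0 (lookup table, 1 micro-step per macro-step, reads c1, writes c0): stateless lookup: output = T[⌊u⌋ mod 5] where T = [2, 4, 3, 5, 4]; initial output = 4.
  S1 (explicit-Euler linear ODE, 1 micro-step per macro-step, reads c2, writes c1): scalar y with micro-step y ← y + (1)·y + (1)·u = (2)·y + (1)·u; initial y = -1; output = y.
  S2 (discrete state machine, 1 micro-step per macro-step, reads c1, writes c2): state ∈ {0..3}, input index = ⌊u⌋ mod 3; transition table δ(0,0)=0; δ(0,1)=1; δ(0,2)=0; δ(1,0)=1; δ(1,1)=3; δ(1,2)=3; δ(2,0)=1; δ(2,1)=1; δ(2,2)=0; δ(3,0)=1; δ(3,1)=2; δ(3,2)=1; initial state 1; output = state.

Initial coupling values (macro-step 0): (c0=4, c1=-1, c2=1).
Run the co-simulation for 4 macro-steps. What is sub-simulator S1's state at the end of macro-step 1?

macro 1: S0 reads c1=-1 → after 1×micro: 4; S1 reads c2=1 → after 1×micro: -1; S2 reads c1=-1 → after 1×micro: 3 ⇒ (c0=4, c1=-1, c2=3)
macro 2: S0 reads c1=-1 → after 1×micro: 4; S1 reads c2=3 → after 1×micro: 1; S2 reads c1=1 → after 1×micro: 2 ⇒ (c0=4, c1=1, c2=2)
macro 3: S0 reads c1=1 → after 1×micro: 4; S1 reads c2=2 → after 1×micro: 4; S2 reads c1=4 → after 1×micro: 1 ⇒ (c0=4, c1=4, c2=1)
macro 4: S0 reads c1=4 → after 1×micro: 4; S1 reads c2=1 → after 1×micro: 9; S2 reads c1=9 → after 1×micro: 1 ⇒ (c0=4, c1=9, c2=1)

S1 state at macro-step 1 = -1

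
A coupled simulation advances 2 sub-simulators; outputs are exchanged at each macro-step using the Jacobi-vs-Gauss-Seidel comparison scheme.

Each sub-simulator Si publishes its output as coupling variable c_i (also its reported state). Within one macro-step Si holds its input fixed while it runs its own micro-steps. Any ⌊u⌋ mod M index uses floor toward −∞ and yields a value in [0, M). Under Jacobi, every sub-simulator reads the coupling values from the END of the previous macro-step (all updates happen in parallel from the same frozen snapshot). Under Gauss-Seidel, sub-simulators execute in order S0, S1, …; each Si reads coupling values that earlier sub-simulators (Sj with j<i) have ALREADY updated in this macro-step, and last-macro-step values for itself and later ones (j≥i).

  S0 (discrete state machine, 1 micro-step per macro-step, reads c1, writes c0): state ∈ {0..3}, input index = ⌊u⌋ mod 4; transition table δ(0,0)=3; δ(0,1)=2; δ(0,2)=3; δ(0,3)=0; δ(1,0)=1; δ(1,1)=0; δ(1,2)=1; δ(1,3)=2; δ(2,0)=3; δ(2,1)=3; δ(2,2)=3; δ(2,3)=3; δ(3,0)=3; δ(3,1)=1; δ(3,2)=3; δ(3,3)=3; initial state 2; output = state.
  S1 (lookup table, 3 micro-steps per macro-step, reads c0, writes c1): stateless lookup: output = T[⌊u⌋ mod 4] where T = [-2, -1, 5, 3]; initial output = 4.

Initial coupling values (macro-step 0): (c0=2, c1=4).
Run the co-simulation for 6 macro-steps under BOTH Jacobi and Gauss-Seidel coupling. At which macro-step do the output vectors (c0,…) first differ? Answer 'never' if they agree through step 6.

[Jacobi] macro 1: S0 reads c1=4 → after 1×micro: 3; S1 reads c0=2 → after 3×micro: 5 ⇒ (c0=3, c1=5)
[Jacobi] macro 2: S0 reads c1=5 → after 1×micro: 1; S1 reads c0=3 → after 3×micro: 3 ⇒ (c0=1, c1=3)
[Jacobi] macro 3: S0 reads c1=3 → after 1×micro: 2; S1 reads c0=1 → after 3×micro: -1 ⇒ (c0=2, c1=-1)
[Jacobi] macro 4: S0 reads c1=-1 → after 1×micro: 3; S1 reads c0=2 → after 3×micro: 5 ⇒ (c0=3, c1=5)
[Jacobi] macro 5: S0 reads c1=5 → after 1×micro: 1; S1 reads c0=3 → after 3×micro: 3 ⇒ (c0=1, c1=3)
[Jacobi] macro 6: S0 reads c1=3 → after 1×micro: 2; S1 reads c0=1 → after 3×micro: -1 ⇒ (c0=2, c1=-1)
[Gauss-Seidel] macro 1: S0 reads c1=4 → after 1×micro: 3; S1 reads c0=3 → after 3×micro: 3 ⇒ (c0=3, c1=3)
[Gauss-Seidel] macro 2: S0 reads c1=3 → after 1×micro: 3; S1 reads c0=3 → after 3×micro: 3 ⇒ (c0=3, c1=3)
[Gauss-Seidel] macro 3: S0 reads c1=3 → after 1×micro: 3; S1 reads c0=3 → after 3×micro: 3 ⇒ (c0=3, c1=3)
[Gauss-Seidel] macro 4: S0 reads c1=3 → after 1×micro: 3; S1 reads c0=3 → after 3×micro: 3 ⇒ (c0=3, c1=3)
[Gauss-Seidel] macro 5: S0 reads c1=3 → after 1×micro: 3; S1 reads c0=3 → after 3×micro: 3 ⇒ (c0=3, c1=3)
[Gauss-Seidel] macro 6: S0 reads c1=3 → after 1×micro: 3; S1 reads c0=3 → after 3×micro: 3 ⇒ (c0=3, c1=3)

first divergence at macro-step: 1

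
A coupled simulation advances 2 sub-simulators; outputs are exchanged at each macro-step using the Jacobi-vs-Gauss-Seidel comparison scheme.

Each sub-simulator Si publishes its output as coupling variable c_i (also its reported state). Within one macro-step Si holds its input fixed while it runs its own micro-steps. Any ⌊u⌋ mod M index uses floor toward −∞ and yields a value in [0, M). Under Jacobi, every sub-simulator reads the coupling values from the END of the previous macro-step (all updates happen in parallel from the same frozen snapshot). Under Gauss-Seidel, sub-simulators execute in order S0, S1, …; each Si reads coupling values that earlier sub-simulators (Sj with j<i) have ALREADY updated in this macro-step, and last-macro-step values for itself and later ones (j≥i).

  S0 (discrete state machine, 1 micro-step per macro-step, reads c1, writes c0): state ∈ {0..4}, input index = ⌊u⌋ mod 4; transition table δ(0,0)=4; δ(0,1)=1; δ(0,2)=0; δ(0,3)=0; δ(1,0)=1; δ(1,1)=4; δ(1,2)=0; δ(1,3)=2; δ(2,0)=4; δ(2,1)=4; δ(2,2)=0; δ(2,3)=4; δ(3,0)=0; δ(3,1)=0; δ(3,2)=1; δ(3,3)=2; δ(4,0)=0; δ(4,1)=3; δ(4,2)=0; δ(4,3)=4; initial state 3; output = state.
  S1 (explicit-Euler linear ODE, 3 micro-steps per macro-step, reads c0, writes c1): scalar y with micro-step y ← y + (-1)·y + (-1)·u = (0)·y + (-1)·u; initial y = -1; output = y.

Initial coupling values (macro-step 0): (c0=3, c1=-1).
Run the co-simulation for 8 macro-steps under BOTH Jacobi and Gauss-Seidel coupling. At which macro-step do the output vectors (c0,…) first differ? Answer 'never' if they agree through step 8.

[Jacobi] macro 1: S0 reads c1=-1 → after 1×micro: 2; S1 reads c0=3 → after 3×micro: -3 ⇒ (c0=2, c1=-3)
[Jacobi] macro 2: S0 reads c1=-3 → after 1×micro: 4; S1 reads c0=2 → after 3×micro: -2 ⇒ (c0=4, c1=-2)
[Jacobi] macro 3: S0 reads c1=-2 → after 1×micro: 0; S1 reads c0=4 → after 3×micro: -4 ⇒ (c0=0, c1=-4)
[Jacobi] macro 4: S0 reads c1=-4 → after 1×micro: 4; S1 reads c0=0 → after 3×micro: 0 ⇒ (c0=4, c1=0)
[Jacobi] macro 5: S0 reads c1=0 → after 1×micro: 0; S1 reads c0=4 → after 3×micro: -4 ⇒ (c0=0, c1=-4)
[Jacobi] macro 6: S0 reads c1=-4 → after 1×micro: 4; S1 reads c0=0 → after 3×micro: 0 ⇒ (c0=4, c1=0)
[Jacobi] macro 7: S0 reads c1=0 → after 1×micro: 0; S1 reads c0=4 → after 3×micro: -4 ⇒ (c0=0, c1=-4)
[Jacobi] macro 8: S0 reads c1=-4 → after 1×micro: 4; S1 reads c0=0 → after 3×micro: 0 ⇒ (c0=4, c1=0)
[Gauss-Seidel] macro 1: S0 reads c1=-1 → after 1×micro: 2; S1 reads c0=2 → after 3×micro: -2 ⇒ (c0=2, c1=-2)
[Gauss-Seidel] macro 2: S0 reads c1=-2 → after 1×micro: 0; S1 reads c0=0 → after 3×micro: 0 ⇒ (c0=0, c1=0)
[Gauss-Seidel] macro 3: S0 reads c1=0 → after 1×micro: 4; S1 reads c0=4 → after 3×micro: -4 ⇒ (c0=4, c1=-4)
[Gauss-Seidel] macro 4: S0 reads c1=-4 → after 1×micro: 0; S1 reads c0=0 → after 3×micro: 0 ⇒ (c0=0, c1=0)
[Gauss-Seidel] macro 5: S0 reads c1=0 → after 1×micro: 4; S1 reads c0=4 → after 3×micro: -4 ⇒ (c0=4, c1=-4)
[Gauss-Seidel] macro 6: S0 reads c1=-4 → after 1×micro: 0; S1 reads c0=0 → after 3×micro: 0 ⇒ (c0=0, c1=0)
[Gauss-Seidel] macro 7: S0 reads c1=0 → after 1×micro: 4; S1 reads c0=4 → after 3×micro: -4 ⇒ (c0=4, c1=-4)
[Gauss-Seidel] macro 8: S0 reads c1=-4 → after 1×micro: 0; S1 reads c0=0 → after 3×micro: 0 ⇒ (c0=0, c1=0)

first divergence at macro-step: 1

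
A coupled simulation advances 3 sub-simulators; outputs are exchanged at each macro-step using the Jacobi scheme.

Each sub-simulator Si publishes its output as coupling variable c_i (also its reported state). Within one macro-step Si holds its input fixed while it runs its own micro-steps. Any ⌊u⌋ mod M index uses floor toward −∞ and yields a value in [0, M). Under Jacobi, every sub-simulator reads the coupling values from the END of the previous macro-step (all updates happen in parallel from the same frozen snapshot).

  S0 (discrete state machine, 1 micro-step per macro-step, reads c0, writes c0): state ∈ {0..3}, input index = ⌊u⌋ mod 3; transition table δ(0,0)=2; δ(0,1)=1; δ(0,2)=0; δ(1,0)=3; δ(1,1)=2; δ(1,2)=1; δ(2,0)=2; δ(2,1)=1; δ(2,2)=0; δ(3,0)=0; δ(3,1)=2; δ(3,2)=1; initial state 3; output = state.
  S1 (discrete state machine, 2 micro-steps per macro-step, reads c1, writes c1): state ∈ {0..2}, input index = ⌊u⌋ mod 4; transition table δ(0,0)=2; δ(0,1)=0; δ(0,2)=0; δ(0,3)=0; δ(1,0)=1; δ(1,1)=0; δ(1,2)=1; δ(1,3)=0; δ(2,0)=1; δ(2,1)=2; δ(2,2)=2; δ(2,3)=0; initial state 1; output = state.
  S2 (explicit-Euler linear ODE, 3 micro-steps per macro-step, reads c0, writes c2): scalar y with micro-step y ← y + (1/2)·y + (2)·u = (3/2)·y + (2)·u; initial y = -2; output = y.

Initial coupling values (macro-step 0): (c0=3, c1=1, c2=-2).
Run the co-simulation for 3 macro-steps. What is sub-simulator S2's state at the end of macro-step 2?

S2 state at macro-step 2 = 2349/32

macro 1: S0 reads c0=3 → after 1×micro: 0; S1 reads c1=1 → after 2×micro: 0; S2 reads c0=3 → after 3×micro: 87/4 ⇒ (c0=0, c1=0, c2=87/4)
macro 2: S0 reads c0=0 → after 1×micro: 2; S1 reads c1=0 → after 2×micro: 1; S2 reads c0=0 → after 3×micro: 2349/32 ⇒ (c0=2, c1=1, c2=2349/32)
macro 3: S0 reads c0=2 → after 1×micro: 0; S1 reads c1=1 → after 2×micro: 0; S2 reads c0=2 → after 3×micro: 68287/256 ⇒ (c0=0, c1=0, c2=68287/256)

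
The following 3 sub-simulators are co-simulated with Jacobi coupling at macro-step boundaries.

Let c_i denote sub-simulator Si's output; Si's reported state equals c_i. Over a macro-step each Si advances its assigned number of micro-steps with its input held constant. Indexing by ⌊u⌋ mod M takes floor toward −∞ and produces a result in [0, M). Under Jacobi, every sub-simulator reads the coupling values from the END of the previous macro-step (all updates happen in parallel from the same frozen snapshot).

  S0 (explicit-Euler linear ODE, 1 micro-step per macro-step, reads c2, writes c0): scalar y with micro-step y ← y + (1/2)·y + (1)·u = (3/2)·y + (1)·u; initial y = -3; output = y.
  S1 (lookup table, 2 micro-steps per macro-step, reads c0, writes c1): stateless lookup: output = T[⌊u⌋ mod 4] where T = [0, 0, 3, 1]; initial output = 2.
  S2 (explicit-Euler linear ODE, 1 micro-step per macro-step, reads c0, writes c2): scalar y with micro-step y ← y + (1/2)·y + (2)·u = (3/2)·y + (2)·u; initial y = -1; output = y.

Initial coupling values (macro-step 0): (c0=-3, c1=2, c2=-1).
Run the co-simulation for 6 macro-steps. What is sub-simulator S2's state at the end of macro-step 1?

macro 1: S0 reads c2=-1 → after 1×micro: -11/2; S1 reads c0=-3 → after 2×micro: 0; S2 reads c0=-3 → after 1×micro: -15/2 ⇒ (c0=-11/2, c1=0, c2=-15/2)
macro 2: S0 reads c2=-15/2 → after 1×micro: -63/4; S1 reads c0=-11/2 → after 2×micro: 3; S2 reads c0=-11/2 → after 1×micro: -89/4 ⇒ (c0=-63/4, c1=3, c2=-89/4)
macro 3: S0 reads c2=-89/4 → after 1×micro: -367/8; S1 reads c0=-63/4 → after 2×micro: 0; S2 reads c0=-63/4 → after 1×micro: -519/8 ⇒ (c0=-367/8, c1=0, c2=-519/8)
macro 4: S0 reads c2=-519/8 → after 1×micro: -2139/16; S1 reads c0=-367/8 → after 2×micro: 3; S2 reads c0=-367/8 → after 1×micro: -3025/16 ⇒ (c0=-2139/16, c1=3, c2=-3025/16)
macro 5: S0 reads c2=-3025/16 → after 1×micro: -12467/32; S1 reads c0=-2139/16 → after 2×micro: 3; S2 reads c0=-2139/16 → after 1×micro: -17631/32 ⇒ (c0=-12467/32, c1=3, c2=-17631/32)
macro 6: S0 reads c2=-17631/32 → after 1×micro: -72663/64; S1 reads c0=-12467/32 → after 2×micro: 3; S2 reads c0=-12467/32 → after 1×micro: -102761/64 ⇒ (c0=-72663/64, c1=3, c2=-102761/64)

S2 state at macro-step 1 = -15/2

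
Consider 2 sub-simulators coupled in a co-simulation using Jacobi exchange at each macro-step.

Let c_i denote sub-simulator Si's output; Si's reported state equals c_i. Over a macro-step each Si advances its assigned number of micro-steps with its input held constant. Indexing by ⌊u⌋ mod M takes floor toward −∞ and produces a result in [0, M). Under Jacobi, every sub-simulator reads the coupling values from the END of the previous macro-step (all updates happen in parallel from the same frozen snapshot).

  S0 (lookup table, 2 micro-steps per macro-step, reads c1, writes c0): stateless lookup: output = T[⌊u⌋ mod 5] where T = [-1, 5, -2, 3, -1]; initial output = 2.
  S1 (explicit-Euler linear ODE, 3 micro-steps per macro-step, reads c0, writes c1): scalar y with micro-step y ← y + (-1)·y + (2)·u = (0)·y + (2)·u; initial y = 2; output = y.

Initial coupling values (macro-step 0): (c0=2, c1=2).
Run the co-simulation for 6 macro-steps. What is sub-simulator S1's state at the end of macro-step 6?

macro 1: S0 reads c1=2 → after 2×micro: -2; S1 reads c0=2 → after 3×micro: 4 ⇒ (c0=-2, c1=4)
macro 2: S0 reads c1=4 → after 2×micro: -1; S1 reads c0=-2 → after 3×micro: -4 ⇒ (c0=-1, c1=-4)
macro 3: S0 reads c1=-4 → after 2×micro: 5; S1 reads c0=-1 → after 3×micro: -2 ⇒ (c0=5, c1=-2)
macro 4: S0 reads c1=-2 → after 2×micro: 3; S1 reads c0=5 → after 3×micro: 10 ⇒ (c0=3, c1=10)
macro 5: S0 reads c1=10 → after 2×micro: -1; S1 reads c0=3 → after 3×micro: 6 ⇒ (c0=-1, c1=6)
macro 6: S0 reads c1=6 → after 2×micro: 5; S1 reads c0=-1 → after 3×micro: -2 ⇒ (c0=5, c1=-2)

S1 state at macro-step 6 = -2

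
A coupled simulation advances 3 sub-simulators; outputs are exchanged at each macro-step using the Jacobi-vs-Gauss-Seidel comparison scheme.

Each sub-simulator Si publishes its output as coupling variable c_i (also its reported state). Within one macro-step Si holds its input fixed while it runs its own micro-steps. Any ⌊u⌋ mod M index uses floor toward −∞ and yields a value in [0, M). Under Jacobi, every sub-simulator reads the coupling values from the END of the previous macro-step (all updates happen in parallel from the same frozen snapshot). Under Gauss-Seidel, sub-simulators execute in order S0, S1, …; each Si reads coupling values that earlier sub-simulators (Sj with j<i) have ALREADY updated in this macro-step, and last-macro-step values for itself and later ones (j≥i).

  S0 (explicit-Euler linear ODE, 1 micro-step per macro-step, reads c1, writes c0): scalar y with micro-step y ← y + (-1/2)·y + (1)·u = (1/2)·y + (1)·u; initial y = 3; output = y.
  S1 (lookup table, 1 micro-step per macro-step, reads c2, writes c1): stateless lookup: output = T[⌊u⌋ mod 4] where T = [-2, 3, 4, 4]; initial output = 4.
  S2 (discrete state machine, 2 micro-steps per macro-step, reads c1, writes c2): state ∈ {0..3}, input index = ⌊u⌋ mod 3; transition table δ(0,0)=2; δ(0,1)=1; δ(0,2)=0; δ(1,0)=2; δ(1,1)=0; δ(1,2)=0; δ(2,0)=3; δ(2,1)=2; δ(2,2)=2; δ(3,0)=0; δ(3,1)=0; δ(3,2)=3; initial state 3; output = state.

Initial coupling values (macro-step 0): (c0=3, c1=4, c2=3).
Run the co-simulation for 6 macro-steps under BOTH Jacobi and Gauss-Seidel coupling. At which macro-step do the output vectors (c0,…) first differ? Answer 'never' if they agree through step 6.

first divergence at macro-step: 2

[Jacobi] macro 1: S0 reads c1=4 → after 1×micro: 11/2; S1 reads c2=3 → after 1×micro: 4; S2 reads c1=4 → after 2×micro: 1 ⇒ (c0=11/2, c1=4, c2=1)
[Jacobi] macro 2: S0 reads c1=4 → after 1×micro: 27/4; S1 reads c2=1 → after 1×micro: 3; S2 reads c1=4 → after 2×micro: 1 ⇒ (c0=27/4, c1=3, c2=1)
[Jacobi] macro 3: S0 reads c1=3 → after 1×micro: 51/8; S1 reads c2=1 → after 1×micro: 3; S2 reads c1=3 → after 2×micro: 3 ⇒ (c0=51/8, c1=3, c2=3)
[Jacobi] macro 4: S0 reads c1=3 → after 1×micro: 99/16; S1 reads c2=3 → after 1×micro: 4; S2 reads c1=3 → after 2×micro: 2 ⇒ (c0=99/16, c1=4, c2=2)
[Jacobi] macro 5: S0 reads c1=4 → after 1×micro: 227/32; S1 reads c2=2 → after 1×micro: 4; S2 reads c1=4 → after 2×micro: 2 ⇒ (c0=227/32, c1=4, c2=2)
[Jacobi] macro 6: S0 reads c1=4 → after 1×micro: 483/64; S1 reads c2=2 → after 1×micro: 4; S2 reads c1=4 → after 2×micro: 2 ⇒ (c0=483/64, c1=4, c2=2)
[Gauss-Seidel] macro 1: S0 reads c1=4 → after 1×micro: 11/2; S1 reads c2=3 → after 1×micro: 4; S2 reads c1=4 → after 2×micro: 1 ⇒ (c0=11/2, c1=4, c2=1)
[Gauss-Seidel] macro 2: S0 reads c1=4 → after 1×micro: 27/4; S1 reads c2=1 → after 1×micro: 3; S2 reads c1=3 → after 2×micro: 3 ⇒ (c0=27/4, c1=3, c2=3)
[Gauss-Seidel] macro 3: S0 reads c1=3 → after 1×micro: 51/8; S1 reads c2=3 → after 1×micro: 4; S2 reads c1=4 → after 2×micro: 1 ⇒ (c0=51/8, c1=4, c2=1)
[Gauss-Seidel] macro 4: S0 reads c1=4 → after 1×micro: 115/16; S1 reads c2=1 → after 1×micro: 3; S2 reads c1=3 → after 2×micro: 3 ⇒ (c0=115/16, c1=3, c2=3)
[Gauss-Seidel] macro 5: S0 reads c1=3 → after 1×micro: 211/32; S1 reads c2=3 → after 1×micro: 4; S2 reads c1=4 → after 2×micro: 1 ⇒ (c0=211/32, c1=4, c2=1)
[Gauss-Seidel] macro 6: S0 reads c1=4 → after 1×micro: 467/64; S1 reads c2=1 → after 1×micro: 3; S2 reads c1=3 → after 2×micro: 3 ⇒ (c0=467/64, c1=3, c2=3)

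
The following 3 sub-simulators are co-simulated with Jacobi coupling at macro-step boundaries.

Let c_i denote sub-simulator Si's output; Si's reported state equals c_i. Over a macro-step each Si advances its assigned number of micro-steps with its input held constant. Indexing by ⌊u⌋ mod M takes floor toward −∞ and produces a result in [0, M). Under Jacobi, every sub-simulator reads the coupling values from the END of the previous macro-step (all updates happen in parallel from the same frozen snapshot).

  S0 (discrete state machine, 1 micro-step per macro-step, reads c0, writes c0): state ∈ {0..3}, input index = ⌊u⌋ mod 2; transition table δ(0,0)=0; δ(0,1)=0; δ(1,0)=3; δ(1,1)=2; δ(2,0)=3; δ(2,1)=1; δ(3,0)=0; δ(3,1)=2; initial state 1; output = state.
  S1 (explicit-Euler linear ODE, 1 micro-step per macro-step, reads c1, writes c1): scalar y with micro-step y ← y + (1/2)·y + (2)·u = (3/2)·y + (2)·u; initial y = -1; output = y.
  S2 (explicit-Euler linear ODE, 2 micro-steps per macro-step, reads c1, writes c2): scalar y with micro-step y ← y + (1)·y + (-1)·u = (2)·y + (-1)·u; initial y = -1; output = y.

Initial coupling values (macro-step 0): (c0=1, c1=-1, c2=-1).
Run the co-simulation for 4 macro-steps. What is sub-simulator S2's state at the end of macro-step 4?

S2 state at macro-step 4 = 3037/8

macro 1: S0 reads c0=1 → after 1×micro: 2; S1 reads c1=-1 → after 1×micro: -7/2; S2 reads c1=-1 → after 2×micro: -1 ⇒ (c0=2, c1=-7/2, c2=-1)
macro 2: S0 reads c0=2 → after 1×micro: 3; S1 reads c1=-7/2 → after 1×micro: -49/4; S2 reads c1=-7/2 → after 2×micro: 13/2 ⇒ (c0=3, c1=-49/4, c2=13/2)
macro 3: S0 reads c0=3 → after 1×micro: 2; S1 reads c1=-49/4 → after 1×micro: -343/8; S2 reads c1=-49/4 → after 2×micro: 251/4 ⇒ (c0=2, c1=-343/8, c2=251/4)
macro 4: S0 reads c0=2 → after 1×micro: 3; S1 reads c1=-343/8 → after 1×micro: -2401/16; S2 reads c1=-343/8 → after 2×micro: 3037/8 ⇒ (c0=3, c1=-2401/16, c2=3037/8)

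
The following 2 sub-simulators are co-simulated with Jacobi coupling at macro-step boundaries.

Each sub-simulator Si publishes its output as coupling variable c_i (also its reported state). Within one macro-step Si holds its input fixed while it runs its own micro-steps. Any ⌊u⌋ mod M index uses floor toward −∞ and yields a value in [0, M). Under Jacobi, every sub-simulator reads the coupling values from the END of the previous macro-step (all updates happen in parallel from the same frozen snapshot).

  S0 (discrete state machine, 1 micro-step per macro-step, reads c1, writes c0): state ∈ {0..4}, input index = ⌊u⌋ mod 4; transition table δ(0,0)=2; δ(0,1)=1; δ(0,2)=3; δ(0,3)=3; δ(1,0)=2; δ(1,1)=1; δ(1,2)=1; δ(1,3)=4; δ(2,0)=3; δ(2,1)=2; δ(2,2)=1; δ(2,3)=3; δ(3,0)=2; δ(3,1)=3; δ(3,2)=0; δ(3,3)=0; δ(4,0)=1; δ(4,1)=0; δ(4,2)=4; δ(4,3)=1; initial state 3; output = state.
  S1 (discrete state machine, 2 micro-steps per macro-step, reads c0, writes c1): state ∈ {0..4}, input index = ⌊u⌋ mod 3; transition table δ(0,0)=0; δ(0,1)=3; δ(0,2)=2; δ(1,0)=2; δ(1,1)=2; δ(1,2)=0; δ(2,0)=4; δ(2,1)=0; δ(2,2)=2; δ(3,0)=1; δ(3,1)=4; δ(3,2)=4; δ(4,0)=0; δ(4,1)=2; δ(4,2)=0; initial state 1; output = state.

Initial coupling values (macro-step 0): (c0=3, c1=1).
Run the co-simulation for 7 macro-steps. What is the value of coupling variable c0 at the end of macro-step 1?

macro 1: S0 reads c1=1 → after 1×micro: 3; S1 reads c0=3 → after 2×micro: 4 ⇒ (c0=3, c1=4)
macro 2: S0 reads c1=4 → after 1×micro: 2; S1 reads c0=3 → after 2×micro: 0 ⇒ (c0=2, c1=0)
macro 3: S0 reads c1=0 → after 1×micro: 3; S1 reads c0=2 → after 2×micro: 2 ⇒ (c0=3, c1=2)
macro 4: S0 reads c1=2 → after 1×micro: 0; S1 reads c0=3 → after 2×micro: 0 ⇒ (c0=0, c1=0)
macro 5: S0 reads c1=0 → after 1×micro: 2; S1 reads c0=0 → after 2×micro: 0 ⇒ (c0=2, c1=0)
macro 6: S0 reads c1=0 → after 1×micro: 3; S1 reads c0=2 → after 2×micro: 2 ⇒ (c0=3, c1=2)
macro 7: S0 reads c1=2 → after 1×micro: 0; S1 reads c0=3 → after 2×micro: 0 ⇒ (c0=0, c1=0)

c0 at macro-step 1 = 3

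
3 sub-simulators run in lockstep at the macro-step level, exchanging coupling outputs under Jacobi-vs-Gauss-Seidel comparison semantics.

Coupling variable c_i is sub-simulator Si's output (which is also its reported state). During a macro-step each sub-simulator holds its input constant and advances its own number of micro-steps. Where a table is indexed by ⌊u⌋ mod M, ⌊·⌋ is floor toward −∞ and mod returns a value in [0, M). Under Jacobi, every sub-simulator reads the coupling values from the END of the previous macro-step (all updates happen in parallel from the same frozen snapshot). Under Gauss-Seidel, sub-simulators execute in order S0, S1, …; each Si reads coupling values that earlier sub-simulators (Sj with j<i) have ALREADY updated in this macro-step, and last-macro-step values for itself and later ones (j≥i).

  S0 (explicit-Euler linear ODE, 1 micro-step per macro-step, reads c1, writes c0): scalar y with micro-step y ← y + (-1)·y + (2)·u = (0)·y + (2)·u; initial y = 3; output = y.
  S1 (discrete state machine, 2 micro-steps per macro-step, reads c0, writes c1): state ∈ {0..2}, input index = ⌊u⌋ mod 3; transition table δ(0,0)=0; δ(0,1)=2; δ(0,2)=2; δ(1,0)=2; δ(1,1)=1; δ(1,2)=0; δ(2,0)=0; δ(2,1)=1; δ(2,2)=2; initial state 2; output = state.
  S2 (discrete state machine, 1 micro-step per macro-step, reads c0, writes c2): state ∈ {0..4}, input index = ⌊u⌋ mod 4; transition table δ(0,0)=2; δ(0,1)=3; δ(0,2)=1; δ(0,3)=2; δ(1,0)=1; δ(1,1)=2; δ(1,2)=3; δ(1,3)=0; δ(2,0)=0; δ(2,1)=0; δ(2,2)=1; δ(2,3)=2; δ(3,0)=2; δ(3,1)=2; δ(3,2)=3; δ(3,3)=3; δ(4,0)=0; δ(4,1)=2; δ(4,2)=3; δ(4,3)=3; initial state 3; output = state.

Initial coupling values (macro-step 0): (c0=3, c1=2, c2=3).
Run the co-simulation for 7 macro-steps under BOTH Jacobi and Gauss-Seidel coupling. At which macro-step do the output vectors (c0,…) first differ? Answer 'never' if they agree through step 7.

first divergence at macro-step: 1

[Jacobi] macro 1: S0 reads c1=2 → after 1×micro: 4; S1 reads c0=3 → after 2×micro: 0; S2 reads c0=3 → after 1×micro: 3 ⇒ (c0=4, c1=0, c2=3)
[Jacobi] macro 2: S0 reads c1=0 → after 1×micro: 0; S1 reads c0=4 → after 2×micro: 1; S2 reads c0=4 → after 1×micro: 2 ⇒ (c0=0, c1=1, c2=2)
[Jacobi] macro 3: S0 reads c1=1 → after 1×micro: 2; S1 reads c0=0 → after 2×micro: 0; S2 reads c0=0 → after 1×micro: 0 ⇒ (c0=2, c1=0, c2=0)
[Jacobi] macro 4: S0 reads c1=0 → after 1×micro: 0; S1 reads c0=2 → after 2×micro: 2; S2 reads c0=2 → after 1×micro: 1 ⇒ (c0=0, c1=2, c2=1)
[Jacobi] macro 5: S0 reads c1=2 → after 1×micro: 4; S1 reads c0=0 → after 2×micro: 0; S2 reads c0=0 → after 1×micro: 1 ⇒ (c0=4, c1=0, c2=1)
[Jacobi] macro 6: S0 reads c1=0 → after 1×micro: 0; S1 reads c0=4 → after 2×micro: 1; S2 reads c0=4 → after 1×micro: 1 ⇒ (c0=0, c1=1, c2=1)
[Jacobi] macro 7: S0 reads c1=1 → after 1×micro: 2; S1 reads c0=0 → after 2×micro: 0; S2 reads c0=0 → after 1×micro: 1 ⇒ (c0=2, c1=0, c2=1)
[Gauss-Seidel] macro 1: S0 reads c1=2 → after 1×micro: 4; S1 reads c0=4 → after 2×micro: 1; S2 reads c0=4 → after 1×micro: 2 ⇒ (c0=4, c1=1, c2=2)
[Gauss-Seidel] macro 2: S0 reads c1=1 → after 1×micro: 2; S1 reads c0=2 → after 2×micro: 2; S2 reads c0=2 → after 1×micro: 1 ⇒ (c0=2, c1=2, c2=1)
[Gauss-Seidel] macro 3: S0 reads c1=2 → after 1×micro: 4; S1 reads c0=4 → after 2×micro: 1; S2 reads c0=4 → after 1×micro: 1 ⇒ (c0=4, c1=1, c2=1)
[Gauss-Seidel] macro 4: S0 reads c1=1 → after 1×micro: 2; S1 reads c0=2 → after 2×micro: 2; S2 reads c0=2 → after 1×micro: 3 ⇒ (c0=2, c1=2, c2=3)
[Gauss-Seidel] macro 5: S0 reads c1=2 → after 1×micro: 4; S1 reads c0=4 → after 2×micro: 1; S2 reads c0=4 → after 1×micro: 2 ⇒ (c0=4, c1=1, c2=2)
[Gauss-Seidel] macro 6: S0 reads c1=1 → after 1×micro: 2; S1 reads c0=2 → after 2×micro: 2; S2 reads c0=2 → after 1×micro: 1 ⇒ (c0=2, c1=2, c2=1)
[Gauss-Seidel] macro 7: S0 reads c1=2 → after 1×micro: 4; S1 reads c0=4 → after 2×micro: 1; S2 reads c0=4 → after 1×micro: 1 ⇒ (c0=4, c1=1, c2=1)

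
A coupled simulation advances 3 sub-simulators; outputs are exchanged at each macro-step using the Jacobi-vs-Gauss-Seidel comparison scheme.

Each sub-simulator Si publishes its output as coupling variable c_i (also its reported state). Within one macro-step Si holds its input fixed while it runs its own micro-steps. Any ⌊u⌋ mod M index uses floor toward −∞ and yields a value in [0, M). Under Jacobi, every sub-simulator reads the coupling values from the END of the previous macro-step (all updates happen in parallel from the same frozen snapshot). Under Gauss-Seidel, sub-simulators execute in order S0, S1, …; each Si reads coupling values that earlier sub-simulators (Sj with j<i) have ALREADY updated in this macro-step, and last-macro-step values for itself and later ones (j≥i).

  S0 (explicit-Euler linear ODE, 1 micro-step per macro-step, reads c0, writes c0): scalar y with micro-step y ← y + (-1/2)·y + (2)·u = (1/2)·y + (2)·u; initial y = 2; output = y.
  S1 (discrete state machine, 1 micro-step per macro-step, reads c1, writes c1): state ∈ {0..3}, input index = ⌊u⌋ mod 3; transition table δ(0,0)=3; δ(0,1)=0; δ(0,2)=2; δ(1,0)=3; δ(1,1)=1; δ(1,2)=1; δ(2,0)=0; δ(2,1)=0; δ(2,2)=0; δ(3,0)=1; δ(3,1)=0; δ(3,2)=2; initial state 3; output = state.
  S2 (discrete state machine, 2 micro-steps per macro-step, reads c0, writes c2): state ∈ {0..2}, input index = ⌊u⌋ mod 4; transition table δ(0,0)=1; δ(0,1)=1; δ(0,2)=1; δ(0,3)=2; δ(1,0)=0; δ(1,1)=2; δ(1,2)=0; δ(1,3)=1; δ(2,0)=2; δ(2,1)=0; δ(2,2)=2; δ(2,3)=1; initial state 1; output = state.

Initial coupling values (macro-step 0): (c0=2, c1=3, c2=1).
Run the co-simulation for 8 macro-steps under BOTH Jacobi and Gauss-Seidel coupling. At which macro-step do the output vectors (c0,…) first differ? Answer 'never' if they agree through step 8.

first divergence at macro-step: 1

[Jacobi] macro 1: S0 reads c0=2 → after 1×micro: 5; S1 reads c1=3 → after 1×micro: 1; S2 reads c0=2 → after 2×micro: 1 ⇒ (c0=5, c1=1, c2=1)
[Jacobi] macro 2: S0 reads c0=5 → after 1×micro: 25/2; S1 reads c1=1 → after 1×micro: 1; S2 reads c0=5 → after 2×micro: 0 ⇒ (c0=25/2, c1=1, c2=0)
[Jacobi] macro 3: S0 reads c0=25/2 → after 1×micro: 125/4; S1 reads c1=1 → after 1×micro: 1; S2 reads c0=25/2 → after 2×micro: 0 ⇒ (c0=125/4, c1=1, c2=0)
[Jacobi] macro 4: S0 reads c0=125/4 → after 1×micro: 625/8; S1 reads c1=1 → after 1×micro: 1; S2 reads c0=125/4 → after 2×micro: 1 ⇒ (c0=625/8, c1=1, c2=1)
[Jacobi] macro 5: S0 reads c0=625/8 → after 1×micro: 3125/16; S1 reads c1=1 → after 1×micro: 1; S2 reads c0=625/8 → after 2×micro: 1 ⇒ (c0=3125/16, c1=1, c2=1)
[Jacobi] macro 6: S0 reads c0=3125/16 → after 1×micro: 15625/32; S1 reads c1=1 → after 1×micro: 1; S2 reads c0=3125/16 → after 2×micro: 1 ⇒ (c0=15625/32, c1=1, c2=1)
[Jacobi] macro 7: S0 reads c0=15625/32 → after 1×micro: 78125/64; S1 reads c1=1 → after 1×micro: 1; S2 reads c0=15625/32 → after 2×micro: 1 ⇒ (c0=78125/64, c1=1, c2=1)
[Jacobi] macro 8: S0 reads c0=78125/64 → after 1×micro: 390625/128; S1 reads c1=1 → after 1×micro: 1; S2 reads c0=78125/64 → after 2×micro: 1 ⇒ (c0=390625/128, c1=1, c2=1)
[Gauss-Seidel] macro 1: S0 reads c0=2 → after 1×micro: 5; S1 reads c1=3 → after 1×micro: 1; S2 reads c0=5 → after 2×micro: 0 ⇒ (c0=5, c1=1, c2=0)
[Gauss-Seidel] macro 2: S0 reads c0=5 → after 1×micro: 25/2; S1 reads c1=1 → after 1×micro: 1; S2 reads c0=25/2 → after 2×micro: 0 ⇒ (c0=25/2, c1=1, c2=0)
[Gauss-Seidel] macro 3: S0 reads c0=25/2 → after 1×micro: 125/4; S1 reads c1=1 → after 1×micro: 1; S2 reads c0=125/4 → after 2×micro: 1 ⇒ (c0=125/4, c1=1, c2=1)
[Gauss-Seidel] macro 4: S0 reads c0=125/4 → after 1×micro: 625/8; S1 reads c1=1 → after 1×micro: 1; S2 reads c0=625/8 → after 2×micro: 1 ⇒ (c0=625/8, c1=1, c2=1)
[Gauss-Seidel] macro 5: S0 reads c0=625/8 → after 1×micro: 3125/16; S1 reads c1=1 → after 1×micro: 1; S2 reads c0=3125/16 → after 2×micro: 1 ⇒ (c0=3125/16, c1=1, c2=1)
[Gauss-Seidel] macro 6: S0 reads c0=3125/16 → after 1×micro: 15625/32; S1 reads c1=1 → after 1×micro: 1; S2 reads c0=15625/32 → after 2×micro: 1 ⇒ (c0=15625/32, c1=1, c2=1)
[Gauss-Seidel] macro 7: S0 reads c0=15625/32 → after 1×micro: 78125/64; S1 reads c1=1 → after 1×micro: 1; S2 reads c0=78125/64 → after 2×micro: 1 ⇒ (c0=78125/64, c1=1, c2=1)
[Gauss-Seidel] macro 8: S0 reads c0=78125/64 → after 1×micro: 390625/128; S1 reads c1=1 → after 1×micro: 1; S2 reads c0=390625/128 → after 2×micro: 1 ⇒ (c0=390625/128, c1=1, c2=1)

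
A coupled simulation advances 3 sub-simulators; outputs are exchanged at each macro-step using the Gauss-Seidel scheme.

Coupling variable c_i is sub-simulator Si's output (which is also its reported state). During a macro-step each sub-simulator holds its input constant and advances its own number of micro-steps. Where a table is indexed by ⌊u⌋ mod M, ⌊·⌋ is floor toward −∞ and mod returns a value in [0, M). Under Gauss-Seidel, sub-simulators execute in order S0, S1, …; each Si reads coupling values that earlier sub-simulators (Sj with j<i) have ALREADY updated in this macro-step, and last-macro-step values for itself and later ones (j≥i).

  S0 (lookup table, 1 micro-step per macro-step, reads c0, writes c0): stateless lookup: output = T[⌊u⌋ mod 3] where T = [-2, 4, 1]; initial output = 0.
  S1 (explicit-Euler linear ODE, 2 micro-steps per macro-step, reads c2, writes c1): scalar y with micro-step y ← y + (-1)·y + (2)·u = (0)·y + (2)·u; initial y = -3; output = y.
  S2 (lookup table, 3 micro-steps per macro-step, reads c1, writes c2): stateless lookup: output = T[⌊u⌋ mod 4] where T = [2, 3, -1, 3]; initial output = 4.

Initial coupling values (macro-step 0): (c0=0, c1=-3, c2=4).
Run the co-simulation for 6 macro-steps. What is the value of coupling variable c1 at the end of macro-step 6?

macro 1: S0 reads c0=0 → after 1×micro: -2; S1 reads c2=4 → after 2×micro: 8; S2 reads c1=8 → after 3×micro: 2 ⇒ (c0=-2, c1=8, c2=2)
macro 2: S0 reads c0=-2 → after 1×micro: 4; S1 reads c2=2 → after 2×micro: 4; S2 reads c1=4 → after 3×micro: 2 ⇒ (c0=4, c1=4, c2=2)
macro 3: S0 reads c0=4 → after 1×micro: 4; S1 reads c2=2 → after 2×micro: 4; S2 reads c1=4 → after 3×micro: 2 ⇒ (c0=4, c1=4, c2=2)
macro 4: S0 reads c0=4 → after 1×micro: 4; S1 reads c2=2 → after 2×micro: 4; S2 reads c1=4 → after 3×micro: 2 ⇒ (c0=4, c1=4, c2=2)
macro 5: S0 reads c0=4 → after 1×micro: 4; S1 reads c2=2 → after 2×micro: 4; S2 reads c1=4 → after 3×micro: 2 ⇒ (c0=4, c1=4, c2=2)
macro 6: S0 reads c0=4 → after 1×micro: 4; S1 reads c2=2 → after 2×micro: 4; S2 reads c1=4 → after 3×micro: 2 ⇒ (c0=4, c1=4, c2=2)

c1 at macro-step 6 = 4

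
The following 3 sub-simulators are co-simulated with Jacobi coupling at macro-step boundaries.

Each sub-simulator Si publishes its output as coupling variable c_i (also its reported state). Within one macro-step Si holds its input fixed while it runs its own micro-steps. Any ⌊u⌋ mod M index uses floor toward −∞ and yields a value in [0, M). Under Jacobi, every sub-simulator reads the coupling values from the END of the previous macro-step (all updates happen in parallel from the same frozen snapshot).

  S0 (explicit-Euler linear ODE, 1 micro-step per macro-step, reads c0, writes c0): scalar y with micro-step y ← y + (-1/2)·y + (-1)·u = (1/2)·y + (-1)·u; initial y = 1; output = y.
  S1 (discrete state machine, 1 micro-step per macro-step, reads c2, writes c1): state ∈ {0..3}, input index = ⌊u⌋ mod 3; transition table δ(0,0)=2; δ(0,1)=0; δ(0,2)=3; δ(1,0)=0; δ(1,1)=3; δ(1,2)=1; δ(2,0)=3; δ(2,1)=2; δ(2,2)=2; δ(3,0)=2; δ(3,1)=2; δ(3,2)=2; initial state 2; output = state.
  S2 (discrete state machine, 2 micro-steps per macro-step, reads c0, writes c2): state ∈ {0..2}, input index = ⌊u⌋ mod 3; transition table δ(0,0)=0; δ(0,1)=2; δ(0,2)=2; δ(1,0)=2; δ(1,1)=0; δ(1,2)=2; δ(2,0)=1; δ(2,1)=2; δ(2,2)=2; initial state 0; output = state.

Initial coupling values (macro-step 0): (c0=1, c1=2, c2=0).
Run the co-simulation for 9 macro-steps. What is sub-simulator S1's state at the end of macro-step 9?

macro 1: S0 reads c0=1 → after 1×micro: -1/2; S1 reads c2=0 → after 1×micro: 3; S2 reads c0=1 → after 2×micro: 2 ⇒ (c0=-1/2, c1=3, c2=2)
macro 2: S0 reads c0=-1/2 → after 1×micro: 1/4; S1 reads c2=2 → after 1×micro: 2; S2 reads c0=-1/2 → after 2×micro: 2 ⇒ (c0=1/4, c1=2, c2=2)
macro 3: S0 reads c0=1/4 → after 1×micro: -1/8; S1 reads c2=2 → after 1×micro: 2; S2 reads c0=1/4 → after 2×micro: 2 ⇒ (c0=-1/8, c1=2, c2=2)
macro 4: S0 reads c0=-1/8 → after 1×micro: 1/16; S1 reads c2=2 → after 1×micro: 2; S2 reads c0=-1/8 → after 2×micro: 2 ⇒ (c0=1/16, c1=2, c2=2)
macro 5: S0 reads c0=1/16 → after 1×micro: -1/32; S1 reads c2=2 → after 1×micro: 2; S2 reads c0=1/16 → after 2×micro: 2 ⇒ (c0=-1/32, c1=2, c2=2)
macro 6: S0 reads c0=-1/32 → after 1×micro: 1/64; S1 reads c2=2 → after 1×micro: 2; S2 reads c0=-1/32 → after 2×micro: 2 ⇒ (c0=1/64, c1=2, c2=2)
macro 7: S0 reads c0=1/64 → after 1×micro: -1/128; S1 reads c2=2 → after 1×micro: 2; S2 reads c0=1/64 → after 2×micro: 2 ⇒ (c0=-1/128, c1=2, c2=2)
macro 8: S0 reads c0=-1/128 → after 1×micro: 1/256; S1 reads c2=2 → after 1×micro: 2; S2 reads c0=-1/128 → after 2×micro: 2 ⇒ (c0=1/256, c1=2, c2=2)
macro 9: S0 reads c0=1/256 → after 1×micro: -1/512; S1 reads c2=2 → after 1×micro: 2; S2 reads c0=1/256 → after 2×micro: 2 ⇒ (c0=-1/512, c1=2, c2=2)

S1 state at macro-step 9 = 2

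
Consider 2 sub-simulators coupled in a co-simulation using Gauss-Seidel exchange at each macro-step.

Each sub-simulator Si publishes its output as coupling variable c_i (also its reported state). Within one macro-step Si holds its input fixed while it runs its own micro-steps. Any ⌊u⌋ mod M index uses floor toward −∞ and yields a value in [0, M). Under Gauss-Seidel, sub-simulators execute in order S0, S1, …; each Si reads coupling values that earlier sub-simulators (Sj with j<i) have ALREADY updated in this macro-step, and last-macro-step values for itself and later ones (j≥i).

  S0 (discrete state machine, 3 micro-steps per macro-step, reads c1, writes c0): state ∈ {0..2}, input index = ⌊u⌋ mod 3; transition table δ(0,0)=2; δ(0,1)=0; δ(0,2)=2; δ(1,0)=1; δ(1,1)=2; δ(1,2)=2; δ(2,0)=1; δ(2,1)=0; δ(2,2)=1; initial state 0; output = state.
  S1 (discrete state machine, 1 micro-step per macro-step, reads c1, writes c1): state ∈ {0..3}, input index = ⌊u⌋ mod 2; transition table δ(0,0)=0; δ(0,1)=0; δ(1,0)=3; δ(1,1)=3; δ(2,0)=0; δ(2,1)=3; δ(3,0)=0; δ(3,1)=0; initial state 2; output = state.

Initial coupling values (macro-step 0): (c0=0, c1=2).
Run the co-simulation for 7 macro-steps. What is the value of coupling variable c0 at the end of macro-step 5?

macro 1: S0 reads c1=2 → after 3×micro: 2; S1 reads c1=2 → after 1×micro: 0 ⇒ (c0=2, c1=0)
macro 2: S0 reads c1=0 → after 3×micro: 1; S1 reads c1=0 → after 1×micro: 0 ⇒ (c0=1, c1=0)
macro 3: S0 reads c1=0 → after 3×micro: 1; S1 reads c1=0 → after 1×micro: 0 ⇒ (c0=1, c1=0)
macro 4: S0 reads c1=0 → after 3×micro: 1; S1 reads c1=0 → after 1×micro: 0 ⇒ (c0=1, c1=0)
macro 5: S0 reads c1=0 → after 3×micro: 1; S1 reads c1=0 → after 1×micro: 0 ⇒ (c0=1, c1=0)
macro 6: S0 reads c1=0 → after 3×micro: 1; S1 reads c1=0 → after 1×micro: 0 ⇒ (c0=1, c1=0)
macro 7: S0 reads c1=0 → after 3×micro: 1; S1 reads c1=0 → after 1×micro: 0 ⇒ (c0=1, c1=0)

c0 at macro-step 5 = 1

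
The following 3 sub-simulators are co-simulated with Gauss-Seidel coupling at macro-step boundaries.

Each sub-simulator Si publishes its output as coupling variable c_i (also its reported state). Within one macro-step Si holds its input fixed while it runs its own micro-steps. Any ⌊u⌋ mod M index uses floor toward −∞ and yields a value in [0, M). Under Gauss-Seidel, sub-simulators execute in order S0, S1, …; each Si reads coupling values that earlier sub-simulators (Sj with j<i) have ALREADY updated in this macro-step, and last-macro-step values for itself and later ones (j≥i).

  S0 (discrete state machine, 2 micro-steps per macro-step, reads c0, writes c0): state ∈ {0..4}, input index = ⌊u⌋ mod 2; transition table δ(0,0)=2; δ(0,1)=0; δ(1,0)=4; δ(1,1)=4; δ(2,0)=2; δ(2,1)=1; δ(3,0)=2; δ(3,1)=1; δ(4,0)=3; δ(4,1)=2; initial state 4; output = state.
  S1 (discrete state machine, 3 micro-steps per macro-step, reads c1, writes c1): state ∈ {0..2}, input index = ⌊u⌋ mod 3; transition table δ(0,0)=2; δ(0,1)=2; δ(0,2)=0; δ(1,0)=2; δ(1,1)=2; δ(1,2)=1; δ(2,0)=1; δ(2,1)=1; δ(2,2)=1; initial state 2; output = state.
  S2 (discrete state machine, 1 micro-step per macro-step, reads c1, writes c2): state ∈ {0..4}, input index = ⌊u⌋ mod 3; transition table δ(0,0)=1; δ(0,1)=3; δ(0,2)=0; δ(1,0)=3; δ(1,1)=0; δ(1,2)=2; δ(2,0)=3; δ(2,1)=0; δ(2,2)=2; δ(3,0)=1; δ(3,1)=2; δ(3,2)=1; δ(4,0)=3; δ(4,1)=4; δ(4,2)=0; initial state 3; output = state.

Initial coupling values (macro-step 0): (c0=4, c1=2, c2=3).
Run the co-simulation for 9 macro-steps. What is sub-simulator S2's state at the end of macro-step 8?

S2 state at macro-step 8 = 0

macro 1: S0 reads c0=4 → after 2×micro: 2; S1 reads c1=2 → after 3×micro: 1; S2 reads c1=1 → after 1×micro: 2 ⇒ (c0=2, c1=1, c2=2)
macro 2: S0 reads c0=2 → after 2×micro: 2; S1 reads c1=1 → after 3×micro: 2; S2 reads c1=2 → after 1×micro: 2 ⇒ (c0=2, c1=2, c2=2)
macro 3: S0 reads c0=2 → after 2×micro: 2; S1 reads c1=2 → after 3×micro: 1; S2 reads c1=1 → after 1×micro: 0 ⇒ (c0=2, c1=1, c2=0)
macro 4: S0 reads c0=2 → after 2×micro: 2; S1 reads c1=1 → after 3×micro: 2; S2 reads c1=2 → after 1×micro: 0 ⇒ (c0=2, c1=2, c2=0)
macro 5: S0 reads c0=2 → after 2×micro: 2; S1 reads c1=2 → after 3×micro: 1; S2 reads c1=1 → after 1×micro: 3 ⇒ (c0=2, c1=1, c2=3)
macro 6: S0 reads c0=2 → after 2×micro: 2; S1 reads c1=1 → after 3×micro: 2; S2 reads c1=2 → after 1×micro: 1 ⇒ (c0=2, c1=2, c2=1)
macro 7: S0 reads c0=2 → after 2×micro: 2; S1 reads c1=2 → after 3×micro: 1; S2 reads c1=1 → after 1×micro: 0 ⇒ (c0=2, c1=1, c2=0)
macro 8: S0 reads c0=2 → after 2×micro: 2; S1 reads c1=1 → after 3×micro: 2; S2 reads c1=2 → after 1×micro: 0 ⇒ (c0=2, c1=2, c2=0)
macro 9: S0 reads c0=2 → after 2×micro: 2; S1 reads c1=2 → after 3×micro: 1; S2 reads c1=1 → after 1×micro: 3 ⇒ (c0=2, c1=1, c2=3)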